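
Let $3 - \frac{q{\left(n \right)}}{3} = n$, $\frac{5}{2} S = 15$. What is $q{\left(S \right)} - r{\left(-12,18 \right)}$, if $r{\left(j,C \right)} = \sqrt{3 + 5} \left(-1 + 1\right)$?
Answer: $-9$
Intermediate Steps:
$S = 6$ ($S = \frac{2}{5} \cdot 15 = 6$)
$q{\left(n \right)} = 9 - 3 n$
$r{\left(j,C \right)} = 0$ ($r{\left(j,C \right)} = \sqrt{8} \cdot 0 = 2 \sqrt{2} \cdot 0 = 0$)
$q{\left(S \right)} - r{\left(-12,18 \right)} = \left(9 - 18\right) - 0 = \left(9 - 18\right) + 0 = -9 + 0 = -9$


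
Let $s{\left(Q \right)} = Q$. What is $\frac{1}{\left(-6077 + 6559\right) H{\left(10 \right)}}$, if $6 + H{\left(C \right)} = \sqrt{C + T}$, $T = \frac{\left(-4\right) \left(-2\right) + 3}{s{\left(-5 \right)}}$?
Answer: $- \frac{5}{11327} - \frac{\sqrt{195}}{67962} \approx -0.00064689$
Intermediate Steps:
$T = - \frac{11}{5}$ ($T = \frac{\left(-4\right) \left(-2\right) + 3}{-5} = \left(8 + 3\right) \left(- \frac{1}{5}\right) = 11 \left(- \frac{1}{5}\right) = - \frac{11}{5} \approx -2.2$)
$H{\left(C \right)} = -6 + \sqrt{- \frac{11}{5} + C}$ ($H{\left(C \right)} = -6 + \sqrt{C - \frac{11}{5}} = -6 + \sqrt{- \frac{11}{5} + C}$)
$\frac{1}{\left(-6077 + 6559\right) H{\left(10 \right)}} = \frac{1}{\left(-6077 + 6559\right) \left(-6 + \frac{\sqrt{-55 + 25 \cdot 10}}{5}\right)} = \frac{1}{482 \left(-6 + \frac{\sqrt{-55 + 250}}{5}\right)} = \frac{1}{482 \left(-6 + \frac{\sqrt{195}}{5}\right)}$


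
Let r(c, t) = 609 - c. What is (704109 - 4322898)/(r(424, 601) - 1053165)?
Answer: 3618789/1052980 ≈ 3.4367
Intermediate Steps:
(704109 - 4322898)/(r(424, 601) - 1053165) = (704109 - 4322898)/((609 - 1*424) - 1053165) = -3618789/((609 - 424) - 1053165) = -3618789/(185 - 1053165) = -3618789/(-1052980) = -3618789*(-1/1052980) = 3618789/1052980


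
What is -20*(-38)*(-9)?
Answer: -6840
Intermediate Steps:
-20*(-38)*(-9) = 760*(-9) = -6840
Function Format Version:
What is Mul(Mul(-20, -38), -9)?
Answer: -6840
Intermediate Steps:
Mul(Mul(-20, -38), -9) = Mul(760, -9) = -6840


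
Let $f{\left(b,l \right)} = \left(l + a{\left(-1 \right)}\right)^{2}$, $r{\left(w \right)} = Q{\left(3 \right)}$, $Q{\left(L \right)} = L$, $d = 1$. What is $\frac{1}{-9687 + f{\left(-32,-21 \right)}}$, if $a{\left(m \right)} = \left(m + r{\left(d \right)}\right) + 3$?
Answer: $- \frac{1}{9431} \approx -0.00010603$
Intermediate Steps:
$r{\left(w \right)} = 3$
$a{\left(m \right)} = 6 + m$ ($a{\left(m \right)} = \left(m + 3\right) + 3 = \left(3 + m\right) + 3 = 6 + m$)
$f{\left(b,l \right)} = \left(5 + l\right)^{2}$ ($f{\left(b,l \right)} = \left(l + \left(6 - 1\right)\right)^{2} = \left(l + 5\right)^{2} = \left(5 + l\right)^{2}$)
$\frac{1}{-9687 + f{\left(-32,-21 \right)}} = \frac{1}{-9687 + \left(5 - 21\right)^{2}} = \frac{1}{-9687 + \left(-16\right)^{2}} = \frac{1}{-9687 + 256} = \frac{1}{-9431} = - \frac{1}{9431}$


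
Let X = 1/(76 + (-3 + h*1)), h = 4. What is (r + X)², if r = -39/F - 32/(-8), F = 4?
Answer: 3122289/94864 ≈ 32.913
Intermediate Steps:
r = -23/4 (r = -39/4 - 32/(-8) = -39*¼ - 32*(-⅛) = -39/4 + 4 = -23/4 ≈ -5.7500)
X = 1/77 (X = 1/(76 + (-3 + 4*1)) = 1/(76 + (-3 + 4)) = 1/(76 + 1) = 1/77 ≈ 0.012987)
(r + X)² = (-23/4 + 1/77)² = (-1767/308)² = 3122289/94864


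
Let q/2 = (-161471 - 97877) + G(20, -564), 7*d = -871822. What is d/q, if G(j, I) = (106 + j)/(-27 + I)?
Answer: 12267781/51091598 ≈ 0.24011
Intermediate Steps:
d = -124546 (d = (⅐)*(-871822) = -124546)
G(j, I) = (106 + j)/(-27 + I)
q = -102183196/197 (q = 2*((-161471 - 97877) + (106 + 20)/(-27 - 564)) = 2*(-259348 + 126/(-591)) = 2*(-259348 - 1/591*126) = 2*(-259348 - 42/197) = 2*(-51091598/197) = -102183196/197 ≈ -5.1870e+5)
d/q = -124546/(-102183196/197) = -124546*(-197/102183196) = 12267781/51091598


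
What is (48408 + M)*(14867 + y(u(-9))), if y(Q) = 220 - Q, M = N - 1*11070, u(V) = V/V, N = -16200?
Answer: 318887868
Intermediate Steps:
u(V) = 1
M = -27270 (M = -16200 - 1*11070 = -16200 - 11070 = -27270)
(48408 + M)*(14867 + y(u(-9))) = (48408 - 27270)*(14867 + (220 - 1*1)) = 21138*(14867 + (220 - 1)) = 21138*(14867 + 219) = 21138*15086 = 318887868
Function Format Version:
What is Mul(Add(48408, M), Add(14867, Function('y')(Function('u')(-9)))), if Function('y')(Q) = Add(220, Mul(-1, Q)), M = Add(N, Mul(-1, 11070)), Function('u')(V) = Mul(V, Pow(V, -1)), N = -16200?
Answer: 318887868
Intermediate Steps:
Function('u')(V) = 1
M = -27270 (M = Add(-16200, Mul(-1, 11070)) = Add(-16200, -11070) = -27270)
Mul(Add(48408, M), Add(14867, Function('y')(Function('u')(-9)))) = Mul(Add(48408, -27270), Add(14867, Add(220, Mul(-1, 1)))) = Mul(21138, Add(14867, Add(220, -1))) = Mul(21138, Add(14867, 219)) = Mul(21138, 15086) = 318887868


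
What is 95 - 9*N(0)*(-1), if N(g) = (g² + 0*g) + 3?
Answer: 122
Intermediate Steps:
N(g) = 3 + g² (N(g) = (g² + 0) + 3 = g² + 3 = 3 + g²)
95 - 9*N(0)*(-1) = 95 - 9*(3 + 0²)*(-1) = 95 - 9*(3 + 0)*(-1) = 95 - 27*(-1) = 95 - 9*(-3) = 95 + 27 = 122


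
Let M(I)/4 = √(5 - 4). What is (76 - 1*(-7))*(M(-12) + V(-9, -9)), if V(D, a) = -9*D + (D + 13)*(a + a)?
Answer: 1079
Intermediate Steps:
V(D, a) = -9*D + 2*a*(13 + D) (V(D, a) = -9*D + (13 + D)*(2*a) = -9*D + 2*a*(13 + D))
M(I) = 4 (M(I) = 4*√(5 - 4) = 4*√1 = 4*1 = 4)
(76 - 1*(-7))*(M(-12) + V(-9, -9)) = (76 - 1*(-7))*(4 + (-9*(-9) + 26*(-9) + 2*(-9)*(-9))) = (76 + 7)*(4 + (81 - 234 + 162)) = 83*(4 + 9) = 83*13 = 1079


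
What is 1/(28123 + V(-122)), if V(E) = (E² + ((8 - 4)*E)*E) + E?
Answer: 1/102421 ≈ 9.7636e-6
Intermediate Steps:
V(E) = E + 5*E² (V(E) = (E² + (4*E)*E) + E = (E² + 4*E²) + E = 5*E² + E = E + 5*E²)
1/(28123 + V(-122)) = 1/(28123 - 122*(1 + 5*(-122))) = 1/(28123 - 122*(1 - 610)) = 1/(28123 - 122*(-609)) = 1/(28123 + 74298) = 1/102421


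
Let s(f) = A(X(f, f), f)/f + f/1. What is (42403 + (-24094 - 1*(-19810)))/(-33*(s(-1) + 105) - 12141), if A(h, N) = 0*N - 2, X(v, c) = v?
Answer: -38119/15639 ≈ -2.4374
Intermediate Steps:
A(h, N) = -2 (A(h, N) = 0 - 2 = -2)
s(f) = f - 2/f (s(f) = -2/f + f/1 = -2/f + f*1 = -2/f + f = f - 2/f)
(42403 + (-24094 - 1*(-19810)))/(-33*(s(-1) + 105) - 12141) = (42403 + (-24094 - 1*(-19810)))/(-33*((-1 - 2/(-1)) + 105) - 12141) = (42403 + (-24094 + 19810))/(-33*((-1 - 2*(-1)) + 105) - 12141) = (42403 - 4284)/(-33*((-1 + 2) + 105) - 12141) = 38119/(-33*(1 + 105) - 12141) = 38119/(-33*106 - 12141) = 38119/(-3498 - 12141) = 38119/(-15639) = 38119*(-1/15639) = -38119/15639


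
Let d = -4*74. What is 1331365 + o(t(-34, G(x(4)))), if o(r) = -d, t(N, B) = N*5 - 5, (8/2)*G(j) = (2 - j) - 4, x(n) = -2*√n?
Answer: 1331661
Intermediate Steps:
d = -296
G(j) = -½ - j/4 (G(j) = ((2 - j) - 4)/4 = (-2 - j)/4 = -½ - j/4)
t(N, B) = -5 + 5*N (t(N, B) = 5*N - 5 = -5 + 5*N)
o(r) = 296 (o(r) = -1*(-296) = 296)
1331365 + o(t(-34, G(x(4)))) = 1331365 + 296 = 1331661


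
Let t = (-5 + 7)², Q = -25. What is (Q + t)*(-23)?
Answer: 483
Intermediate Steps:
t = 4 (t = 2² = 4)
(Q + t)*(-23) = (-25 + 4)*(-23) = -21*(-23) = 483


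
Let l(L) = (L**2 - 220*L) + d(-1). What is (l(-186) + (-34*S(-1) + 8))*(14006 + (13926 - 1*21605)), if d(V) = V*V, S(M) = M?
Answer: 478061793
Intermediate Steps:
d(V) = V**2
l(L) = 1 + L**2 - 220*L (l(L) = (L**2 - 220*L) + (-1)**2 = (L**2 - 220*L) + 1 = 1 + L**2 - 220*L)
(l(-186) + (-34*S(-1) + 8))*(14006 + (13926 - 1*21605)) = ((1 + (-186)**2 - 220*(-186)) + (-34*(-1) + 8))*(14006 + (13926 - 1*21605)) = ((1 + 34596 + 40920) + (34 + 8))*(14006 + (13926 - 21605)) = (75517 + 42)*(14006 - 7679) = 75559*6327 = 478061793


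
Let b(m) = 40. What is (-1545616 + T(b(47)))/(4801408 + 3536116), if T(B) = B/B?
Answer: -1545615/8337524 ≈ -0.18538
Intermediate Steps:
T(B) = 1
(-1545616 + T(b(47)))/(4801408 + 3536116) = (-1545616 + 1)/(4801408 + 3536116) = -1545615/8337524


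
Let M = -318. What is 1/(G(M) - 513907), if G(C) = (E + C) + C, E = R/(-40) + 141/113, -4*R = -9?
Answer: -18080/9302915897 ≈ -1.9435e-6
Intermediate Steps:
R = 9/4 (R = -¼*(-9) = 9/4 ≈ 2.2500)
E = 21543/18080 (E = (9/4)/(-40) + 141/113 = (9/4)*(-1/40) + 141*(1/113) = -9/160 + 141/113 = 21543/18080 ≈ 1.1915)
G(C) = 21543/18080 + 2*C (G(C) = (21543/18080 + C) + C = 21543/18080 + 2*C)
1/(G(M) - 513907) = 1/((21543/18080 + 2*(-318)) - 513907) = 1/((21543/18080 - 636) - 513907) = 1/(-11477337/18080 - 513907) = 1/(-9302915897/18080) = -18080/9302915897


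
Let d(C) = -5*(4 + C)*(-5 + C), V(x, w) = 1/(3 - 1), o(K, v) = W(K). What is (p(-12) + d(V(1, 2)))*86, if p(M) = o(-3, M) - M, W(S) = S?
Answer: 18963/2 ≈ 9481.5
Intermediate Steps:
o(K, v) = K
V(x, w) = 1/2
d(C) = -5*(-5 + C)*(4 + C)
p(M) = -3 - M
(p(-12) + d(V(1, 2)))*86 = ((-3 - 1*(-12)) + (100 - 5*(1/2)**2 + 5*(1/2)))*86 = ((-3 + 12) + (100 - 5*1/4 + 5/2))*86 = (9 + (100 - 5/4 + 5/2))*86 = (9 + 405/4)*86 = (441/4)*86 = 18963/2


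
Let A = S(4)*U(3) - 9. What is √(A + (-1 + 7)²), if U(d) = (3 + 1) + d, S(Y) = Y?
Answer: √55 ≈ 7.4162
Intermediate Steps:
U(d) = 4 + d
A = 19 (A = 4*(4 + 3) - 9 = 4*7 - 9 = 28 - 9 = 19)
√(A + (-1 + 7)²) = √(19 + (-1 + 7)²) = √(19 + 6²) = √(19 + 36) = √55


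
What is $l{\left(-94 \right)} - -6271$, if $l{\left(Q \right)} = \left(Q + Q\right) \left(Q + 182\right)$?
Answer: $-10273$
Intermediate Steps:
$l{\left(Q \right)} = 2 Q \left(182 + Q\right)$
$l{\left(-94 \right)} - -6271 = 2 \left(-94\right) \left(182 - 94\right) - -6271 = 2 \left(-94\right) 88 + 6271 = -16544 + 6271 = -10273$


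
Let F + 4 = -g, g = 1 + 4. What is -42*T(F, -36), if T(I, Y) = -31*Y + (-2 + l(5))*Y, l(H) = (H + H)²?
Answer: 101304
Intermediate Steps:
l(H) = 4*H² (l(H) = (2*H)² = 4*H²)
g = 5
F = -9 (F = -4 - 1*5 = -4 - 5 = -9)
T(I, Y) = 67*Y (T(I, Y) = -31*Y + (-2 + 4*5²)*Y = -31*Y + (-2 + 4*25)*Y = -31*Y + (-2 + 100)*Y = -31*Y + 98*Y = 67*Y)
-42*T(F, -36) = -2814*(-36) = -42*(-2412) = 101304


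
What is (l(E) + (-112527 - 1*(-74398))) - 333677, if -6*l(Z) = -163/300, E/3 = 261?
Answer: -669250637/1800 ≈ -3.7181e+5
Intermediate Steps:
E = 783 (E = 3*261 = 783)
l(Z) = 163/1800 (l(Z) = -(-163)/(6*300) = -⅙*(-163/300) = 163/1800)
(l(E) + (-112527 - 1*(-74398))) - 333677 = (163/1800 + (-112527 - 1*(-74398))) - 333677 = (163/1800 + (-112527 + 74398)) - 333677 = (163/1800 - 38129) - 333677 = -68632037/1800 - 333677 = -669250637/1800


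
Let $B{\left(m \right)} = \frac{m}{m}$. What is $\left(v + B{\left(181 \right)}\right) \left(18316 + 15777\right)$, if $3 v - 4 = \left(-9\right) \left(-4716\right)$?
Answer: $\frac{1447281943}{3} \approx 4.8243 \cdot 10^{8}$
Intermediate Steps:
$v = \frac{42448}{3}$ ($v = \frac{4}{3} + \frac{\left(-9\right) \left(-4716\right)}{3} = \frac{4}{3} + \frac{1}{3} \cdot 42444 = \frac{4}{3} + 14148 = \frac{42448}{3} \approx 14149.0$)
$B{\left(m \right)} = 1$
$\left(v + B{\left(181 \right)}\right) \left(18316 + 15777\right) = \left(\frac{42448}{3} + 1\right) \left(18316 + 15777\right) = \frac{42451}{3} \cdot 34093 = \frac{1447281943}{3}$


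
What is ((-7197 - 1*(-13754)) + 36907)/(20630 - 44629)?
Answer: -43464/23999 ≈ -1.8111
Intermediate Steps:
((-7197 - 1*(-13754)) + 36907)/(20630 - 44629) = ((-7197 + 13754) + 36907)/(-23999) = (6557 + 36907)*(-1/23999) = 43464*(-1/23999) = -43464/23999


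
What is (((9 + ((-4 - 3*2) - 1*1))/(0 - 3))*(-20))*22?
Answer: -880/3 ≈ -293.33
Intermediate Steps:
(((9 + ((-4 - 3*2) - 1*1))/(0 - 3))*(-20))*22 = (((9 + ((-4 - 1*6) - 1))/(-3))*(-20))*22 = (((9 + ((-4 - 6) - 1))*(-⅓))*(-20))*22 = (((9 + (-10 - 1))*(-⅓))*(-20))*22 = (((9 - 11)*(-⅓))*(-20))*22 = (-2*(-⅓)*(-20))*22 = ((⅔)*(-20))*22 = -40/3*22 = -880/3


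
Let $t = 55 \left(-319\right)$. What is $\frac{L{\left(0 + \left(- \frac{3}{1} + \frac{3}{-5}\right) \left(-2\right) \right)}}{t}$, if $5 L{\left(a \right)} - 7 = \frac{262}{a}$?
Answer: $- \frac{71}{143550} \approx -0.0004946$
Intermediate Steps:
$t = -17545$
$L{\left(a \right)} = \frac{7}{5} + \frac{262}{5 a}$ ($L{\left(a \right)} = \frac{7}{5} + \frac{262 \frac{1}{a}}{5} = \frac{7}{5} + \frac{262}{5 a}$)
$\frac{L{\left(0 + \left(- \frac{3}{1} + \frac{3}{-5}\right) \left(-2\right) \right)}}{t} = \frac{\frac{1}{5} \frac{1}{0 + \left(- \frac{3}{1} + \frac{3}{-5}\right) \left(-2\right)} \left(262 + 7 \left(0 + \left(- \frac{3}{1} + \frac{3}{-5}\right) \left(-2\right)\right)\right)}{-17545} = \frac{262 + 7 \left(0 + \left(\left(-3\right) 1 + 3 \left(- \frac{1}{5}\right)\right) \left(-2\right)\right)}{5 \left(0 + \left(\left(-3\right) 1 + 3 \left(- \frac{1}{5}\right)\right) \left(-2\right)\right)} \left(- \frac{1}{17545}\right) = \frac{262 + 7 \left(0 + \left(-3 - \frac{3}{5}\right) \left(-2\right)\right)}{5 \left(0 + \left(-3 - \frac{3}{5}\right) \left(-2\right)\right)} \left(- \frac{1}{17545}\right) = \frac{262 + 7 \left(0 - - \frac{36}{5}\right)}{5 \left(0 - - \frac{36}{5}\right)} \left(- \frac{1}{17545}\right) = \frac{262 + 7 \left(0 + \frac{36}{5}\right)}{5 \left(0 + \frac{36}{5}\right)} \left(- \frac{1}{17545}\right) = \frac{262 + 7 \cdot \frac{36}{5}}{5 \cdot \frac{36}{5}} \left(- \frac{1}{17545}\right) = \frac{1}{5} \cdot \frac{5}{36} \left(262 + \frac{252}{5}\right) \left(- \frac{1}{17545}\right) = \frac{1}{5} \cdot \frac{5}{36} \cdot \frac{1562}{5} \left(- \frac{1}{17545}\right) = \frac{781}{90} \left(- \frac{1}{17545}\right) = - \frac{71}{143550}$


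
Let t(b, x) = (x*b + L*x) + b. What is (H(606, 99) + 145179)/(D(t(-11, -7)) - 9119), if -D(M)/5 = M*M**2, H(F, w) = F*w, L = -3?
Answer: -205173/3301634 ≈ -0.062143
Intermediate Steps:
t(b, x) = b - 3*x + b*x (t(b, x) = (x*b - 3*x) + b = (b*x - 3*x) + b = (-3*x + b*x) + b = b - 3*x + b*x)
D(M) = -5*M**3 (D(M) = -5*M*M**2 = -5*M**3)
(H(606, 99) + 145179)/(D(t(-11, -7)) - 9119) = (606*99 + 145179)/(-5*(-11 - 3*(-7) - 11*(-7))**3 - 9119) = (59994 + 145179)/(-5*(-11 + 21 + 77)**3 - 9119) = 205173/(-5*87**3 - 9119) = 205173/(-5*658503 - 9119) = 205173/(-3292515 - 9119) = 205173/(-3301634) = 205173*(-1/3301634) = -205173/3301634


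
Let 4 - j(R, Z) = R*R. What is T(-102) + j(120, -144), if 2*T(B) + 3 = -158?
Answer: -28953/2 ≈ -14477.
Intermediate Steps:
T(B) = -161/2 (T(B) = -3/2 + (½)*(-158) = -3/2 - 79 = -161/2)
j(R, Z) = 4 - R² (j(R, Z) = 4 - R*R = 4 - R²)
T(-102) + j(120, -144) = -161/2 + (4 - 1*120²) = -161/2 + (4 - 1*14400) = -161/2 + (4 - 14400) = -161/2 - 14396 = -28953/2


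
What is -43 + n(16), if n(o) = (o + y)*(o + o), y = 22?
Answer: 1173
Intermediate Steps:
n(o) = 2*o*(22 + o) (n(o) = (o + 22)*(o + o) = (22 + o)*(2*o) = 2*o*(22 + o))
-43 + n(16) = -43 + 2*16*(22 + 16) = -43 + 2*16*38 = -43 + 1216 = 1173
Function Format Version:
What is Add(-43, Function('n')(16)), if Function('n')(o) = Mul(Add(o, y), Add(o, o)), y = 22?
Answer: 1173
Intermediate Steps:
Function('n')(o) = Mul(2, o, Add(22, o)) (Function('n')(o) = Mul(Add(o, 22), Add(o, o)) = Mul(Add(22, o), Mul(2, o)) = Mul(2, o, Add(22, o)))
Add(-43, Function('n')(16)) = Add(-43, Mul(2, 16, Add(22, 16))) = Add(-43, Mul(2, 16, 38)) = Add(-43, 1216) = 1173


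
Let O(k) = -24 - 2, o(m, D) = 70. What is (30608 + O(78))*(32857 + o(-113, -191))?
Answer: 1006973514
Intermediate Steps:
O(k) = -26
(30608 + O(78))*(32857 + o(-113, -191)) = (30608 - 26)*(32857 + 70) = 30582*32927 = 1006973514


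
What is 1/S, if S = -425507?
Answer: -1/425507 ≈ -2.3501e-6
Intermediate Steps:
1/S = 1/(-425507) = -1/425507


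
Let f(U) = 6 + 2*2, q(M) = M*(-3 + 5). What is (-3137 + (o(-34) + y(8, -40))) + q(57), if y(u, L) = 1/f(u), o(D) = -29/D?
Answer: -256874/85 ≈ -3022.0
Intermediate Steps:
q(M) = 2*M (q(M) = M*2 = 2*M)
f(U) = 10 (f(U) = 6 + 4 = 10)
y(u, L) = ⅒ (y(u, L) = 1/10 = ⅒)
(-3137 + (o(-34) + y(8, -40))) + q(57) = (-3137 + (-29/(-34) + ⅒)) + 2*57 = (-3137 + (-29*(-1/34) + ⅒)) + 114 = (-3137 + (29/34 + ⅒)) + 114 = (-3137 + 81/85) + 114 = -266564/85 + 114 = -256874/85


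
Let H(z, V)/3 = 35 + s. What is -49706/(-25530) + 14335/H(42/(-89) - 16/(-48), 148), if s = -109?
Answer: -1598819/25530 ≈ -62.625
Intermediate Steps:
H(z, V) = -222 (H(z, V) = 3*(35 - 109) = 3*(-74) = -222)
-49706/(-25530) + 14335/H(42/(-89) - 16/(-48), 148) = -49706/(-25530) + 14335/(-222) = -49706*(-1/25530) + 14335*(-1/222) = 24853/12765 - 14335/222 = -1598819/25530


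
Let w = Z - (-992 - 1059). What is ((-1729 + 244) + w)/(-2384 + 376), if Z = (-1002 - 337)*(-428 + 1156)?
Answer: 487113/1004 ≈ 485.17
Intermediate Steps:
Z = -974792 (Z = -1339*728 = -974792)
w = -972741 (w = -974792 - (-992 - 1059) = -974792 - 1*(-2051) = -974792 + 2051 = -972741)
((-1729 + 244) + w)/(-2384 + 376) = ((-1729 + 244) - 972741)/(-2384 + 376) = (-1485 - 972741)/(-2008) = -974226*(-1/2008) = 487113/1004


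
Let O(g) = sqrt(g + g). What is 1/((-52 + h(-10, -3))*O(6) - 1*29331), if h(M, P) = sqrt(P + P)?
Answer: -1/(29331 + 2*sqrt(3)*(52 - I*sqrt(6))) ≈ -3.3886e-5 - 9.743e-9*I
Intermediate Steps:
h(M, P) = sqrt(2)*sqrt(P) (h(M, P) = sqrt(2*P) = sqrt(2)*sqrt(P))
O(g) = sqrt(2)*sqrt(g) (O(g) = sqrt(2*g) = sqrt(2)*sqrt(g))
1/((-52 + h(-10, -3))*O(6) - 1*29331) = 1/((-52 + sqrt(2)*sqrt(-3))*(sqrt(2)*sqrt(6)) - 1*29331) = 1/((-52 + sqrt(2)*(I*sqrt(3)))*(2*sqrt(3)) - 29331) = 1/((-52 + I*sqrt(6))*(2*sqrt(3)) - 29331) = 1/(2*sqrt(3)*(-52 + I*sqrt(6)) - 29331) = 1/(-29331 + 2*sqrt(3)*(-52 + I*sqrt(6)))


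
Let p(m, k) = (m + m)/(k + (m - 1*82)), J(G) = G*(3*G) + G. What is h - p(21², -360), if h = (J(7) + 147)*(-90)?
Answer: -26208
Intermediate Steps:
J(G) = G + 3*G² (J(G) = 3*G² + G = G + 3*G²)
p(m, k) = 2*m/(-82 + k + m) (p(m, k) = (2*m)/(k + (m - 82)) = (2*m)/(k + (-82 + m)) = (2*m)/(-82 + k + m) = 2*m/(-82 + k + m))
h = -27090 (h = (7*(1 + 3*7) + 147)*(-90) = (7*(1 + 21) + 147)*(-90) = (7*22 + 147)*(-90) = (154 + 147)*(-90) = 301*(-90) = -27090)
h - p(21², -360) = -27090 - 2*21²/(-82 - 360 + 21²) = -27090 - 2*441/(-82 - 360 + 441) = -27090 - 2*441/(-1) = -27090 - 2*441*(-1) = -27090 - 1*(-882) = -27090 + 882 = -26208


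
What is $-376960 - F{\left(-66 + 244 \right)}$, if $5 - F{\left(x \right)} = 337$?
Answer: $-376628$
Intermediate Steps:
$F{\left(x \right)} = -332$ ($F{\left(x \right)} = 5 - 337 = -332$)
$-376960 - F{\left(-66 + 244 \right)} = -376960 - -332 = -376960 + 332 = -376628$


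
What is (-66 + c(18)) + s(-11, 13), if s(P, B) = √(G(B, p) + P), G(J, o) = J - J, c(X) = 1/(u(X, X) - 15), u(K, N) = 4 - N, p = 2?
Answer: -1915/29 + I*√11 ≈ -66.034 + 3.3166*I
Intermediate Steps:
c(X) = 1/(-11 - X) (c(X) = 1/((4 - X) - 15) = 1/(-11 - X))
G(J, o) = 0
s(P, B) = √P (s(P, B) = √(0 + P) = √P)
(-66 + c(18)) + s(-11, 13) = (-66 - 1/(11 + 18)) + √(-11) = (-66 - 1/29) + I*√11 = -1915/29 + I*√11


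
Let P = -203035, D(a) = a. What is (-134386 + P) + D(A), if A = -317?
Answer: -337738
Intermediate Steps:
(-134386 + P) + D(A) = (-134386 - 203035) - 317 = -337421 - 317 = -337738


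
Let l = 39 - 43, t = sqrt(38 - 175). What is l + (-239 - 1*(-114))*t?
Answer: -4 - 125*I*sqrt(137) ≈ -4.0 - 1463.1*I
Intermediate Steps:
t = I*sqrt(137) (t = sqrt(-137) = I*sqrt(137) ≈ 11.705*I)
l = -4
l + (-239 - 1*(-114))*t = -4 + (-239 - 1*(-114))*(I*sqrt(137)) = -4 + (-239 + 114)*(I*sqrt(137)) = -4 - 125*I*sqrt(137)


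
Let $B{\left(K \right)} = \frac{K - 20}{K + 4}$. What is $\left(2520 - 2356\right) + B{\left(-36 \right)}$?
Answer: $\frac{663}{4} \approx 165.75$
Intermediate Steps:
$B{\left(K \right)} = \frac{-20 + K}{4 + K}$
$\left(2520 - 2356\right) + B{\left(-36 \right)} = \left(2520 - 2356\right) + \frac{-20 - 36}{4 - 36} = 164 + \frac{1}{-32} \left(-56\right) = 164 - - \frac{7}{4} = 164 + \frac{7}{4} = \frac{663}{4}$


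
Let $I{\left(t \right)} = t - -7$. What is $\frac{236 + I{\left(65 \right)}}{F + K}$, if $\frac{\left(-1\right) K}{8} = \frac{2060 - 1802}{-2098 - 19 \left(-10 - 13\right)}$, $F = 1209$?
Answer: $\frac{511588}{2010213} \approx 0.25449$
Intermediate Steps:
$K = \frac{2064}{1661}$ ($K = - 8 \frac{2060 - 1802}{-2098 - 19 \left(-10 - 13\right)} = - 8 \frac{258}{-2098 - -437} = - 8 \frac{258}{-2098 + 437} = - 8 \frac{258}{-1661} = - 8 \cdot 258 \left(- \frac{1}{1661}\right) = \left(-8\right) \left(- \frac{258}{1661}\right) = \frac{2064}{1661} \approx 1.2426$)
$I{\left(t \right)} = 7 + t$ ($I{\left(t \right)} = t + 7 = 7 + t$)
$\frac{236 + I{\left(65 \right)}}{F + K} = \frac{236 + \left(7 + 65\right)}{1209 + \frac{2064}{1661}} = \frac{236 + 72}{\frac{2010213}{1661}} = 308 \cdot \frac{1661}{2010213} = \frac{511588}{2010213}$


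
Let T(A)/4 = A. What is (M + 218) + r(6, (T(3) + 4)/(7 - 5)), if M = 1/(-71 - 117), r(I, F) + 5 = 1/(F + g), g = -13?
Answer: 200027/940 ≈ 212.79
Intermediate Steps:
T(A) = 4*A
r(I, F) = -5 + 1/(-13 + F) (r(I, F) = -5 + 1/(F - 13) = -5 + 1/(-13 + F))
M = -1/188 (M = 1/(-188) = -1/188 ≈ -0.0053191)
(M + 218) + r(6, (T(3) + 4)/(7 - 5)) = (-1/188 + 218) + (66 - 5*(4*3 + 4)/(7 - 5))/(-13 + (4*3 + 4)/(7 - 5)) = 40983/188 + (66 - 5*(12 + 4)/2)/(-13 + (12 + 4)/2) = 40983/188 + (66 - 80/2)/(-13 + 16*(1/2)) = 40983/188 + (66 - 5*8)/(-13 + 8) = 40983/188 + (66 - 40)/(-5) = 40983/188 - 1/5*26 = 40983/188 - 26/5 = 200027/940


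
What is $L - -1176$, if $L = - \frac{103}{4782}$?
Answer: $\frac{5623529}{4782} \approx 1176.0$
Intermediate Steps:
$L = - \frac{103}{4782}$ ($L = \left(-103\right) \frac{1}{4782} = - \frac{103}{4782} \approx -0.021539$)
$L - -1176 = - \frac{103}{4782} - -1176 = - \frac{103}{4782} + 1176 = \frac{5623529}{4782}$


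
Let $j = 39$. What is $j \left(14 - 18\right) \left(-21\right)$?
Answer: $3276$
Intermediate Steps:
$j \left(14 - 18\right) \left(-21\right) = 39 \left(14 - 18\right) \left(-21\right) = 39 \left(-4\right) \left(-21\right) = \left(-156\right) \left(-21\right) = 3276$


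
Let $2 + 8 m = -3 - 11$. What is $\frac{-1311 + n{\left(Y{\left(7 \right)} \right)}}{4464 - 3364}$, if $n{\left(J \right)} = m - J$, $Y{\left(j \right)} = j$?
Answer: $- \frac{6}{5} \approx -1.2$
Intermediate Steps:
$m = -2$ ($m = - \frac{1}{4} + \frac{-3 - 11}{8} = - \frac{1}{4} + \frac{1}{8} \left(-14\right) = - \frac{1}{4} - \frac{7}{4} = -2$)
$n{\left(J \right)} = -2 - J$
$\frac{-1311 + n{\left(Y{\left(7 \right)} \right)}}{4464 - 3364} = \frac{-1311 - 9}{4464 - 3364} = \frac{-1311 - 9}{1100} = \left(-1311 - 9\right) \frac{1}{1100} = \left(-1320\right) \frac{1}{1100} = - \frac{6}{5}$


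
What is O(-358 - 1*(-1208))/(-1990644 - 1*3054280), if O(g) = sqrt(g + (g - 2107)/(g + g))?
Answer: -sqrt(24543631)/857637080 ≈ -5.7765e-6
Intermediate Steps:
O(g) = sqrt(g + (-2107 + g)/(2*g)) (O(g) = sqrt(g + (-2107 + g)/((2*g))) = sqrt(g + (-2107 + g)*(1/(2*g))) = sqrt(g + (-2107 + g)/(2*g)))
O(-358 - 1*(-1208))/(-1990644 - 1*3054280) = (sqrt(2 - 4214/(-358 - 1*(-1208)) + 4*(-358 - 1*(-1208)))/2)/(-1990644 - 1*3054280) = (sqrt(2 - 4214/(-358 + 1208) + 4*(-358 + 1208))/2)/(-1990644 - 3054280) = (sqrt(2 - 4214/850 + 4*850)/2)/(-5044924) = (sqrt(2 - 4214*1/850 + 3400)/2)*(-1/5044924) = (sqrt(2 - 2107/425 + 3400)/2)*(-1/5044924) = (sqrt(1443743/425)/2)*(-1/5044924) = ((sqrt(24543631)/85)/2)*(-1/5044924) = (sqrt(24543631)/170)*(-1/5044924) = -sqrt(24543631)/857637080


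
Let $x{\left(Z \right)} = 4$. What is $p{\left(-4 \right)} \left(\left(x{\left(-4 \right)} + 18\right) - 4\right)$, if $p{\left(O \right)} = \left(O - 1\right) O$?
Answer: $360$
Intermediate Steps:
$p{\left(O \right)} = O \left(-1 + O\right)$ ($p{\left(O \right)} = \left(-1 + O\right) O = O \left(-1 + O\right)$)
$p{\left(-4 \right)} \left(\left(x{\left(-4 \right)} + 18\right) - 4\right) = - 4 \left(-1 - 4\right) \left(\left(4 + 18\right) - 4\right) = \left(-4\right) \left(-5\right) \left(22 - 4\right) = 20 \cdot 18 = 360$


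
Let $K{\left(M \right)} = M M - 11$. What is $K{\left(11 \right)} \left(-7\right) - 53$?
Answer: $-823$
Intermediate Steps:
$K{\left(M \right)} = -11 + M^{2}$ ($K{\left(M \right)} = M^{2} - 11 = -11 + M^{2}$)
$K{\left(11 \right)} \left(-7\right) - 53 = \left(-11 + 11^{2}\right) \left(-7\right) - 53 = \left(-11 + 121\right) \left(-7\right) - 53 = 110 \left(-7\right) - 53 = -770 - 53 = -823$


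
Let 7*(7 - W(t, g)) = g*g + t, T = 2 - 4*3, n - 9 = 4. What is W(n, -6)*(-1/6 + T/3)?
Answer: 0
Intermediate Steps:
n = 13 (n = 9 + 4 = 13)
T = -10 (T = 2 - 12 = -10)
W(t, g) = 7 - t/7 - g²/7 (W(t, g) = 7 - (g*g + t)/7 = 7 - (g² + t)/7 = 7 - (t + g²)/7 = 7 + (-t/7 - g²/7) = 7 - t/7 - g²/7)
W(n, -6)*(-1/6 + T/3) = (7 - ⅐*13 - ⅐*(-6)²)*(-1/6 - 10/3) = (7 - 13/7 - ⅐*36)*(-1*⅙ - 10*⅓) = (7 - 13/7 - 36/7)*(-⅙ - 10/3) = 0*(-7/2) = 0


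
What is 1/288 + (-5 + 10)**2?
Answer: 7201/288 ≈ 25.003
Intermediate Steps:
1/288 + (-5 + 10)**2 = 1/288 + 5**2 = 1/288 + 25 = 7201/288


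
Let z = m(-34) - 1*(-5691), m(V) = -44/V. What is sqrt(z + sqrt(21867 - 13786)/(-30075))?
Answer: sqrt(59519111281425 - 347667*sqrt(8081))/102255 ≈ 75.447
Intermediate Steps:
z = 96769/17 (z = -44/(-34) - 1*(-5691) = -44*(-1/34) + 5691 = 22/17 + 5691 = 96769/17 ≈ 5692.3)
sqrt(z + sqrt(21867 - 13786)/(-30075)) = sqrt(96769/17 + sqrt(21867 - 13786)/(-30075)) = sqrt(96769/17 + sqrt(8081)*(-1/30075)) = sqrt(96769/17 - sqrt(8081)/30075)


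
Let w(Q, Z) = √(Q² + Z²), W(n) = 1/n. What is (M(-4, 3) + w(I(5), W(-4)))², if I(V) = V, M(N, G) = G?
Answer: (12 + √401)²/16 ≈ 64.100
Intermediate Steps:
(M(-4, 3) + w(I(5), W(-4)))² = (3 + √(5² + (1/(-4))²))² = (3 + √(25 + (-¼)²))² = (3 + √(25 + 1/16))² = (3 + √(401/16))² = (3 + √401/4)²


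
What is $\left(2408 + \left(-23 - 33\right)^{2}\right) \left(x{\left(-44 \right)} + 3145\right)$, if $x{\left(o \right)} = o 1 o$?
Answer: $28169064$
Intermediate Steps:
$x{\left(o \right)} = o^{2}$ ($x{\left(o \right)} = o o = o^{2}$)
$\left(2408 + \left(-23 - 33\right)^{2}\right) \left(x{\left(-44 \right)} + 3145\right) = \left(2408 + \left(-23 - 33\right)^{2}\right) \left(\left(-44\right)^{2} + 3145\right) = \left(2408 + \left(-56\right)^{2}\right) \left(1936 + 3145\right) = \left(2408 + 3136\right) 5081 = 5544 \cdot 5081 = 28169064$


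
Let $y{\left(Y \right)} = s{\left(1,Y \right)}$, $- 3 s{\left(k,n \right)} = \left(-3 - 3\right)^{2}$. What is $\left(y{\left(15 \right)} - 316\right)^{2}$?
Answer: $107584$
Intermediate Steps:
$s{\left(k,n \right)} = -12$ ($s{\left(k,n \right)} = - \frac{\left(-3 - 3\right)^{2}}{3} = - \frac{\left(-6\right)^{2}}{3} = \left(- \frac{1}{3}\right) 36 = -12$)
$y{\left(Y \right)} = -12$
$\left(y{\left(15 \right)} - 316\right)^{2} = \left(-12 - 316\right)^{2} = \left(-328\right)^{2} = 107584$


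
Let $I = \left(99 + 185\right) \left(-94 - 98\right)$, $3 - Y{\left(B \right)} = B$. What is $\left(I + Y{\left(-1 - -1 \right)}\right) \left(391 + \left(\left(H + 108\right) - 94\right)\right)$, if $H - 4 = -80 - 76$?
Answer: $-13794825$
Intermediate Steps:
$Y{\left(B \right)} = 3 - B$
$H = -152$ ($H = 4 - 156 = -152$)
$I = -54528$ ($I = 284 \left(-192\right) = -54528$)
$\left(I + Y{\left(-1 - -1 \right)}\right) \left(391 + \left(\left(H + 108\right) - 94\right)\right) = \left(-54528 + \left(3 - \left(-1 - -1\right)\right)\right) \left(391 + \left(\left(-152 + 108\right) - 94\right)\right) = \left(-54528 + \left(3 - \left(-1 + 1\right)\right)\right) \left(391 - 138\right) = \left(-54528 + \left(3 - 0\right)\right) \left(391 - 138\right) = \left(-54528 + \left(3 + 0\right)\right) 253 = \left(-54528 + 3\right) 253 = \left(-54525\right) 253 = -13794825$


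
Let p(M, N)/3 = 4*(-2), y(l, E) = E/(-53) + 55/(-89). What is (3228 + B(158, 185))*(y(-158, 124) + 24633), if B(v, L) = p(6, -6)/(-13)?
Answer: 4878162061080/61321 ≈ 7.9551e+7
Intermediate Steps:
y(l, E) = -55/89 - E/53 (y(l, E) = E*(-1/53) + 55*(-1/89) = -E/53 - 55/89 = -55/89 - E/53)
p(M, N) = -24 (p(M, N) = 3*(4*(-2)) = 3*(-8) = -24)
B(v, L) = 24/13 (B(v, L) = -24/(-13) = -24*(-1/13) = 24/13)
(3228 + B(158, 185))*(y(-158, 124) + 24633) = (3228 + 24/13)*((-55/89 - 1/53*124) + 24633) = 41988*((-55/89 - 124/53) + 24633)/13 = 41988*(-13951/4717 + 24633)/13 = (41988/13)*(116179910/4717) = 4878162061080/61321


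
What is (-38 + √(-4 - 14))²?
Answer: 1426 - 228*I*√2 ≈ 1426.0 - 322.44*I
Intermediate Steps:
(-38 + √(-4 - 14))² = (-38 + √(-18))² = (-38 + 3*I*√2)²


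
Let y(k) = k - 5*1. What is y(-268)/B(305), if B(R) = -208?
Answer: 21/16 ≈ 1.3125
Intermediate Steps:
y(k) = -5 + k (y(k) = k - 5 = -5 + k)
y(-268)/B(305) = (-5 - 268)/(-208) = -273*(-1/208) = 21/16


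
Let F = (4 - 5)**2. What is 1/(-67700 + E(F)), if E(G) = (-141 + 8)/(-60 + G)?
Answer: -59/3994167 ≈ -1.4772e-5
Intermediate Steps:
F = 1 (F = (-1)**2 = 1)
E(G) = -133/(-60 + G)
1/(-67700 + E(F)) = 1/(-67700 - 133/(-60 + 1)) = 1/(-67700 - 133/(-59)) = 1/(-67700 - 133*(-1/59)) = 1/(-67700 + 133/59) = 1/(-3994167/59) = -59/3994167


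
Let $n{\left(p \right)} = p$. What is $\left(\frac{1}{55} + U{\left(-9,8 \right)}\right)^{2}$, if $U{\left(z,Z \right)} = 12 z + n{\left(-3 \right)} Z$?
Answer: $\frac{52693081}{3025} \approx 17419.0$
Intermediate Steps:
$U{\left(z,Z \right)} = - 3 Z + 12 z$ ($U{\left(z,Z \right)} = 12 z - 3 Z = - 3 Z + 12 z$)
$\left(\frac{1}{55} + U{\left(-9,8 \right)}\right)^{2} = \left(\frac{1}{55} + \left(\left(-3\right) 8 + 12 \left(-9\right)\right)\right)^{2} = \left(\frac{1}{55} - 132\right)^{2} = \left(- \frac{7259}{55}\right)^{2} = \frac{52693081}{3025}$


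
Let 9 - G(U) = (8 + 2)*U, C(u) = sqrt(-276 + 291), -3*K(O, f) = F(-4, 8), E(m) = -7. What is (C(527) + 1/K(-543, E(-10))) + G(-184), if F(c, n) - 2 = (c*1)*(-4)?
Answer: 11093/6 + sqrt(15) ≈ 1852.7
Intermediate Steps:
F(c, n) = 2 - 4*c (F(c, n) = 2 + (c*1)*(-4) = 2 + c*(-4) = 2 - 4*c)
K(O, f) = -6 (K(O, f) = -(2 - 4*(-4))/3 = -(2 + 16)/3 = -1/3*18 = -6)
C(u) = sqrt(15)
G(U) = 9 - 10*U (G(U) = 9 - (8 + 2)*U = 9 - 10*U)
(C(527) + 1/K(-543, E(-10))) + G(-184) = (sqrt(15) + 1/(-6)) + (9 - 10*(-184)) = (sqrt(15) - 1/6) + (9 + 1840) = (-1/6 + sqrt(15)) + 1849 = 11093/6 + sqrt(15)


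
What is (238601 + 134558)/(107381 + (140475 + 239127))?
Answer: 373159/486983 ≈ 0.76627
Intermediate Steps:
(238601 + 134558)/(107381 + (140475 + 239127)) = 373159/(107381 + 379602) = 373159/486983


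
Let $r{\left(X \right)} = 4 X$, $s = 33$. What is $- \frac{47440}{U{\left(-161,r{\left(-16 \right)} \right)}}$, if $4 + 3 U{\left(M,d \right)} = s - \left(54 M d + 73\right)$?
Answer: $\frac{7116}{27823} \approx 0.25576$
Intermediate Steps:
$U{\left(M,d \right)} = - \frac{44}{3} - 18 M d$ ($U{\left(M,d \right)} = - \frac{4}{3} + \frac{33 - \left(54 M d + 73\right)}{3} = - \frac{4}{3} + \frac{33 - \left(73 + 54 M d\right)}{3} = - \frac{4}{3} + \frac{-40 - 54 M d}{3} = - \frac{4}{3} - \left(\frac{40}{3} + 18 M d\right) = - \frac{44}{3} - 18 M d$)
$- \frac{47440}{U{\left(-161,r{\left(-16 \right)} \right)}} = - \frac{47440}{- \frac{44}{3} - - 2898 \cdot 4 \left(-16\right)} = - \frac{47440}{- \frac{44}{3} - \left(-2898\right) \left(-64\right)} = - \frac{47440}{- \frac{44}{3} - 185472} = - \frac{47440}{- \frac{556460}{3}} = \left(-47440\right) \left(- \frac{3}{556460}\right) = \frac{7116}{27823}$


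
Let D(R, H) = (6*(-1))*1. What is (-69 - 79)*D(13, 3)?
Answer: 888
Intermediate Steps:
D(R, H) = -6 (D(R, H) = -6*1 = -6)
(-69 - 79)*D(13, 3) = (-69 - 79)*(-6) = -148*(-6) = 888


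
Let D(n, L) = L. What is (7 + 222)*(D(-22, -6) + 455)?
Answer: 102821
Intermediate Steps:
(7 + 222)*(D(-22, -6) + 455) = (7 + 222)*(-6 + 455) = 229*449 = 102821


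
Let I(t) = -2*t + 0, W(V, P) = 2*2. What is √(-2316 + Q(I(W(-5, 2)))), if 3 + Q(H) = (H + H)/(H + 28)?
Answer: I*√57995/5 ≈ 48.164*I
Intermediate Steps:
W(V, P) = 4
I(t) = -2*t
Q(H) = -3 + 2*H/(28 + H) (Q(H) = -3 + (H + H)/(H + 28) = -3 + (2*H)/(28 + H) = -3 + 2*H/(28 + H))
√(-2316 + Q(I(W(-5, 2)))) = √(-2316 + (-84 - (-2)*4)/(28 - 2*4)) = √(-2316 + (-84 - 1*(-8))/(28 - 8)) = √(-2316 + (-84 + 8)/20) = √(-2316 + (1/20)*(-76)) = √(-2316 - 19/5) = √(-11599/5) = I*√57995/5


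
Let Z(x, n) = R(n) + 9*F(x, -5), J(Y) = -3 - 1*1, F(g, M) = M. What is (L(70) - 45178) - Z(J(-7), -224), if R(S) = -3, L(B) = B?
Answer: -45060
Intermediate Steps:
J(Y) = -4 (J(Y) = -3 - 1 = -4)
Z(x, n) = -48 (Z(x, n) = -3 + 9*(-5) = -3 - 45 = -48)
(L(70) - 45178) - Z(J(-7), -224) = (70 - 45178) - 1*(-48) = -45108 + 48 = -45060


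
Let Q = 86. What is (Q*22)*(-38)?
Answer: -71896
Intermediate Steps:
(Q*22)*(-38) = (86*22)*(-38) = 1892*(-38) = -71896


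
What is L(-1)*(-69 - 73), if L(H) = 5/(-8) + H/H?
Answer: -213/4 ≈ -53.250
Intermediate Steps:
L(H) = 3/8 (L(H) = 5*(-1/8) + 1 = -5/8 + 1 = 3/8)
L(-1)*(-69 - 73) = 3*(-69 - 73)/8 = (3/8)*(-142) = -213/4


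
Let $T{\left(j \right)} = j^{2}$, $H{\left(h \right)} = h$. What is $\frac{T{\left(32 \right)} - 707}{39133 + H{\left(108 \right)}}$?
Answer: $\frac{317}{39241} \approx 0.0080783$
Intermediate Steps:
$\frac{T{\left(32 \right)} - 707}{39133 + H{\left(108 \right)}} = \frac{32^{2} - 707}{39133 + 108} = \frac{1024 - 707}{39241} = 317 \cdot \frac{1}{39241} = \frac{317}{39241}$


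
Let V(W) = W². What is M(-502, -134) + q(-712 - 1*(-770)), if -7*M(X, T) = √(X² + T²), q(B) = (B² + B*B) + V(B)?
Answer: 10092 - 2*√67490/7 ≈ 10018.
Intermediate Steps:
q(B) = 3*B² (q(B) = (B² + B*B) + B² = (B² + B²) + B² = 2*B² + B² = 3*B²)
M(X, T) = -√(T² + X²)/7 (M(X, T) = -√(X² + T²)/7 = -√(T² + X²)/7)
M(-502, -134) + q(-712 - 1*(-770)) = -√((-134)² + (-502)²)/7 + 3*(-712 - 1*(-770))² = -√(17956 + 252004)/7 + 3*(-712 + 770)² = -2*√67490/7 + 3*58² = -2*√67490/7 + 3*3364 = -2*√67490/7 + 10092 = 10092 - 2*√67490/7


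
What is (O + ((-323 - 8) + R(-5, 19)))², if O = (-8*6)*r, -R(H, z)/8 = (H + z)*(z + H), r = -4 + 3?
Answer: 3426201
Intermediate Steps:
r = -1
R(H, z) = -8*(H + z)² (R(H, z) = -8*(H + z)*(z + H) = -8*(H + z)*(H + z) = -8*(H + z)²)
O = 48 (O = -8*6*(-1) = -2*24*(-1) = -48*(-1) = 48)
(O + ((-323 - 8) + R(-5, 19)))² = (48 + ((-323 - 8) - 8*(-5 + 19)²))² = (48 + (-331 - 8*14²))² = (48 + (-331 - 8*196))² = (48 + (-331 - 1568))² = (48 - 1899)² = (-1851)² = 3426201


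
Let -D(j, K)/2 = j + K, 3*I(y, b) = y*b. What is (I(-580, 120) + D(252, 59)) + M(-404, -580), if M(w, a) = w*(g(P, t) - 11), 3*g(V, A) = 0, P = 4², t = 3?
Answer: -19378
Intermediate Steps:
P = 16
g(V, A) = 0 (g(V, A) = (⅓)*0 = 0)
M(w, a) = -11*w (M(w, a) = w*(0 - 11) = w*(-11) = -11*w)
I(y, b) = b*y/3 (I(y, b) = (y*b)/3 = (b*y)/3 = b*y/3)
D(j, K) = -2*K - 2*j (D(j, K) = -2*(j + K) = -2*(K + j) = -2*K - 2*j)
(I(-580, 120) + D(252, 59)) + M(-404, -580) = ((⅓)*120*(-580) + (-2*59 - 2*252)) - 11*(-404) = (-23200 + (-118 - 504)) + 4444 = (-23200 - 622) + 4444 = -23822 + 4444 = -19378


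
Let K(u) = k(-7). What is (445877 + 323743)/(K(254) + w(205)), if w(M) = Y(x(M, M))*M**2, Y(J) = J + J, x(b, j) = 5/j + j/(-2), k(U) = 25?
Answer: -76962/861305 ≈ -0.089355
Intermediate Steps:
K(u) = 25
x(b, j) = 5/j - j/2 (x(b, j) = 5/j + j*(-1/2) = 5/j - j/2)
Y(J) = 2*J
w(M) = M**2*(-M + 10/M) (w(M) = (2*(5/M - M/2))*M**2 = (-M + 10/M)*M**2 = M**2*(-M + 10/M))
(445877 + 323743)/(K(254) + w(205)) = (445877 + 323743)/(25 + 205*(10 - 1*205**2)) = 769620/(25 + 205*(10 - 1*42025)) = 769620/(25 + 205*(10 - 42025)) = 769620/(25 + 205*(-42015)) = 769620/(25 - 8613075) = 769620/(-8613050) = 769620*(-1/8613050) = -76962/861305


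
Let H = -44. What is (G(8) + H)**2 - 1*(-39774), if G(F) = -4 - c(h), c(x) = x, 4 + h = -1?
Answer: 41623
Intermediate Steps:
h = -5 (h = -4 - 1 = -5)
G(F) = 1 (G(F) = -4 - 1*(-5) = -4 + 5 = 1)
(G(8) + H)**2 - 1*(-39774) = (1 - 44)**2 - 1*(-39774) = (-43)**2 + 39774 = 1849 + 39774 = 41623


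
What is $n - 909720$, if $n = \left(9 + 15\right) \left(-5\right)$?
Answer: $-909840$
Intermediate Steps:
$n = -120$ ($n = 24 \left(-5\right) = -120$)
$n - 909720 = -120 - 909720 = -909840$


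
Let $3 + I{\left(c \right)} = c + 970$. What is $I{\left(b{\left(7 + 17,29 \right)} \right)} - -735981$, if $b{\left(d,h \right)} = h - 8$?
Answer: $736969$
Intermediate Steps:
$b{\left(d,h \right)} = -8 + h$ ($b{\left(d,h \right)} = h - 8 = -8 + h$)
$I{\left(c \right)} = 967 + c$ ($I{\left(c \right)} = -3 + \left(c + 970\right) = -3 + \left(970 + c\right) = 967 + c$)
$I{\left(b{\left(7 + 17,29 \right)} \right)} - -735981 = \left(967 + \left(-8 + 29\right)\right) - -735981 = \left(967 + 21\right) + 735981 = 988 + 735981 = 736969$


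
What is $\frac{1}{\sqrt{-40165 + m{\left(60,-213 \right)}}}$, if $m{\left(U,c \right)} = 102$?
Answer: $- \frac{i \sqrt{40063}}{40063} \approx - 0.0049961 i$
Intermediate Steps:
$\frac{1}{\sqrt{-40165 + m{\left(60,-213 \right)}}} = \frac{1}{\sqrt{-40165 + 102}} = \frac{1}{\sqrt{-40063}} = \frac{1}{i \sqrt{40063}} = - \frac{i \sqrt{40063}}{40063}$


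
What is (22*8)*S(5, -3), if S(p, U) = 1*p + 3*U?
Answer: -704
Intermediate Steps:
S(p, U) = p + 3*U
(22*8)*S(5, -3) = (22*8)*(5 + 3*(-3)) = 176*(5 - 9) = 176*(-4) = -704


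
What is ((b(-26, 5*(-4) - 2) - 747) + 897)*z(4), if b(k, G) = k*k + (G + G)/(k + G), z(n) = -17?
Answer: -168691/12 ≈ -14058.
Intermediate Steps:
b(k, G) = k² + 2*G/(G + k) (b(k, G) = k² + (2*G)/(G + k) = k² + 2*G/(G + k))
((b(-26, 5*(-4) - 2) - 747) + 897)*z(4) = ((((-26)³ + 2*(5*(-4) - 2) + (5*(-4) - 2)*(-26)²)/((5*(-4) - 2) - 26) - 747) + 897)*(-17) = (((-17576 + 2*(-20 - 2) + (-20 - 2)*676)/((-20 - 2) - 26) - 747) + 897)*(-17) = (((-17576 + 2*(-22) - 22*676)/(-22 - 26) - 747) + 897)*(-17) = (((-17576 - 44 - 14872)/(-48) - 747) + 897)*(-17) = ((-1/48*(-32492) - 747) + 897)*(-17) = ((8123/12 - 747) + 897)*(-17) = (-841/12 + 897)*(-17) = (9923/12)*(-17) = -168691/12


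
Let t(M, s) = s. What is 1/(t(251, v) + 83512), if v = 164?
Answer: 1/83676 ≈ 1.1951e-5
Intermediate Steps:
1/(t(251, v) + 83512) = 1/(164 + 83512) = 1/83676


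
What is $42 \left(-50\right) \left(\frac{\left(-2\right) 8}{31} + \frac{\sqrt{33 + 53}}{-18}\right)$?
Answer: $\frac{33600}{31} + \frac{350 \sqrt{86}}{3} \approx 2165.8$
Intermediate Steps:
$42 \left(-50\right) \left(\frac{\left(-2\right) 8}{31} + \frac{\sqrt{33 + 53}}{-18}\right) = - 2100 \left(\left(-16\right) \frac{1}{31} + \sqrt{86} \left(- \frac{1}{18}\right)\right) = - 2100 \left(- \frac{16}{31} - \frac{\sqrt{86}}{18}\right) = \frac{33600}{31} + \frac{350 \sqrt{86}}{3}$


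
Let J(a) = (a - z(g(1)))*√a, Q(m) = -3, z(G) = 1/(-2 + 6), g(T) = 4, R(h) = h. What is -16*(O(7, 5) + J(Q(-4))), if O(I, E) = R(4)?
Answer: -64 + 52*I*√3 ≈ -64.0 + 90.067*I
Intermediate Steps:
O(I, E) = 4
z(G) = ¼ (z(G) = 1/4 = ¼)
J(a) = √a*(-¼ + a) (J(a) = (a - 1*¼)*√a = (a - ¼)*√a = (-¼ + a)*√a = √a*(-¼ + a))
-16*(O(7, 5) + J(Q(-4))) = -16*(4 + √(-3)*(-¼ - 3)) = -16*(4 + (I*√3)*(-13/4)) = -16*(4 - 13*I*√3/4) = -64 + 52*I*√3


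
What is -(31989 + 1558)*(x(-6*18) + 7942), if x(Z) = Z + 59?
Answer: -264786471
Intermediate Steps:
x(Z) = 59 + Z
-(31989 + 1558)*(x(-6*18) + 7942) = -(31989 + 1558)*((59 - 6*18) + 7942) = -33547*((59 - 108) + 7942) = -33547*(-49 + 7942) = -33547*7893 = -1*264786471 = -264786471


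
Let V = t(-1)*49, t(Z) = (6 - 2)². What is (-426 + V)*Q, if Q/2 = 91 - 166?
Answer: -53700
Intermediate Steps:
Q = -150 (Q = 2*(91 - 166) = 2*(-75) = -150)
t(Z) = 16 (t(Z) = 4² = 16)
V = 784 (V = 16*49 = 784)
(-426 + V)*Q = (-426 + 784)*(-150) = 358*(-150) = -53700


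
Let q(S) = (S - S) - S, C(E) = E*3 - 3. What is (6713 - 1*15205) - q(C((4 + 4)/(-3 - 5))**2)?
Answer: -8456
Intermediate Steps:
C(E) = -3 + 3*E (C(E) = 3*E - 3 = -3 + 3*E)
q(S) = -S (q(S) = 0 - S = -S)
(6713 - 1*15205) - q(C((4 + 4)/(-3 - 5))**2) = (6713 - 1*15205) - (-1)*(-3 + 3*((4 + 4)/(-3 - 5)))**2 = (6713 - 15205) - (-1)*(-3 + 3*(8/(-8)))**2 = -8492 - (-1)*(-3 + 3*(8*(-1/8)))**2 = -8492 - (-1)*(-3 + 3*(-1))**2 = -8492 - (-1)*(-3 - 3)**2 = -8492 - (-1)*(-6)**2 = -8492 - (-1)*36 = -8492 - 1*(-36) = -8492 + 36 = -8456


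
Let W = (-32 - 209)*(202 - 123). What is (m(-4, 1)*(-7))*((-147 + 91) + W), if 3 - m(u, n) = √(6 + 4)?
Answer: 400995 - 133665*√10 ≈ -21691.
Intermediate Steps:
m(u, n) = 3 - √10 (m(u, n) = 3 - √(6 + 4) = 3 - √10)
W = -19039 (W = -241*79 = -19039)
(m(-4, 1)*(-7))*((-147 + 91) + W) = ((3 - √10)*(-7))*((-147 + 91) - 19039) = (-21 + 7*√10)*(-56 - 19039) = (-21 + 7*√10)*(-19095) = 400995 - 133665*√10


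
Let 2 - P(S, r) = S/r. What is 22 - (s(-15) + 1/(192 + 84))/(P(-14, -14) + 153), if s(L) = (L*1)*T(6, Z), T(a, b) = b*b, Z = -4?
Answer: 1001327/42504 ≈ 23.558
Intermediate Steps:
T(a, b) = b²
s(L) = 16*L (s(L) = (L*1)*(-4)² = L*16 = 16*L)
P(S, r) = 2 - S/r
22 - (s(-15) + 1/(192 + 84))/(P(-14, -14) + 153) = 22 - (16*(-15) + 1/(192 + 84))/((2 - 1*(-14)/(-14)) + 153) = 22 - (-240 + 1/276)/((2 - 1*(-14)*(-1/14)) + 153) = 22 - (-240 + 1/276)/((2 - 1) + 153) = 22 - (-66239)/(276*(1 + 153)) = 22 - (-66239)/(276*154) = 22 - 1*(-66239/42504) = 22 + 66239/42504 = 1001327/42504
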